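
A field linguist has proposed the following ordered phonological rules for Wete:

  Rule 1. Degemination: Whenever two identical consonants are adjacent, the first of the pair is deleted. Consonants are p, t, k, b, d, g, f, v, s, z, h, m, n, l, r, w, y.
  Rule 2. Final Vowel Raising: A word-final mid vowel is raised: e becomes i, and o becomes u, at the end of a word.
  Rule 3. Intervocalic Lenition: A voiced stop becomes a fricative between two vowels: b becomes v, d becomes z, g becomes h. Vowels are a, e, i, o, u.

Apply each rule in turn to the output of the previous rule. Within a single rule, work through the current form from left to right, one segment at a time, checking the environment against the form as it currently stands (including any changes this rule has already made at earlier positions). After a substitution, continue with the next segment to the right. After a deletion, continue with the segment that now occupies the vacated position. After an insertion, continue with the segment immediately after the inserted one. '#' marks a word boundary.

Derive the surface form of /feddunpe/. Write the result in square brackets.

Rule 1 Degemination: [feddunpe] → [fedunpe]
Rule 2 Final Vowel Raising: [fedunpe] → [fedunpi]
Rule 3 Intervocalic Lenition: [fedunpi] → [fezunpi]

[fezunpi]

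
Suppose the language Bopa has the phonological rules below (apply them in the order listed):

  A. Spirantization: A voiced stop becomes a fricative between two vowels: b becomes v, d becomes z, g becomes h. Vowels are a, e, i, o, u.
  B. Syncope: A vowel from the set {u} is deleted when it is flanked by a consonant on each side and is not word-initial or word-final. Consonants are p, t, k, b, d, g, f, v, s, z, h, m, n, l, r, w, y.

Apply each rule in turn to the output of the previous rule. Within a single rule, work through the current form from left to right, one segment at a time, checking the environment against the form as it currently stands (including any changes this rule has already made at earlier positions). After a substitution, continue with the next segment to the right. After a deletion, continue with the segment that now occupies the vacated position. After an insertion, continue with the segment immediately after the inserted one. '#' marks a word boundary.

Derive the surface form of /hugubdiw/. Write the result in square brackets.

[hhbdiw]

A Spirantization: [hugubdiw] → [huhubdiw]
B Syncope: [huhubdiw] → [hhbdiw]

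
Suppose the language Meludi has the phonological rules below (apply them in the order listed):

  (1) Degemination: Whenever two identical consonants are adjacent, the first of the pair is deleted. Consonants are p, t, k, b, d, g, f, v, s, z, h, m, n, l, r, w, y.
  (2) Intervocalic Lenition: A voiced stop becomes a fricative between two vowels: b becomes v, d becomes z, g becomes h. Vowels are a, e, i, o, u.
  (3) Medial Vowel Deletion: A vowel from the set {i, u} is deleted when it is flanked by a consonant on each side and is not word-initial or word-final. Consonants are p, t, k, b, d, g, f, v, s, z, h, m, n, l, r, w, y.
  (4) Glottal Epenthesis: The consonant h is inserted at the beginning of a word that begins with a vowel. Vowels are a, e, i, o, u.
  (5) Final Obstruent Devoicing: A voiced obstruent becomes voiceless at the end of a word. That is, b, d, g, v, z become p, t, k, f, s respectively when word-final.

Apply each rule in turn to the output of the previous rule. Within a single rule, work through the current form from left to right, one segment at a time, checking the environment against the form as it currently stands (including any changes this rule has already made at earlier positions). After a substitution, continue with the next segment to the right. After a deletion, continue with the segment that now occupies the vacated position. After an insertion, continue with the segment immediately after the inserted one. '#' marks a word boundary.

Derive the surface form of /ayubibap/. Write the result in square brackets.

(1) Degemination: no change — [ayubibap]
(2) Intervocalic Lenition: [ayubibap] → [ayuvivap]
(3) Medial Vowel Deletion: [ayuvivap] → [ayvvap]
(4) Glottal Epenthesis: [ayvvap] → [hayvvap]
(5) Final Obstruent Devoicing: no change — [hayvvap]

[hayvvap]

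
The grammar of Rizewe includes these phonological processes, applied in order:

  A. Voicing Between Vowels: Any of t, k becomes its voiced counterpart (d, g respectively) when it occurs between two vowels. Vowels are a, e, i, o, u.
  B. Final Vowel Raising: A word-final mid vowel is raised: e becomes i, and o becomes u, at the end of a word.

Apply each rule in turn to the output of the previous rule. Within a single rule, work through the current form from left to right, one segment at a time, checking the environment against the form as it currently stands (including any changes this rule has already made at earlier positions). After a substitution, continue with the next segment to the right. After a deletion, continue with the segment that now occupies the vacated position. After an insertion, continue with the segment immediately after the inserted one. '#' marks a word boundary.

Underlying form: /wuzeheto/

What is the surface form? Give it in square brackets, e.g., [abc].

[wuzehedu]

A Voicing Between Vowels: [wuzeheto] → [wuzehedo]
B Final Vowel Raising: [wuzehedo] → [wuzehedu]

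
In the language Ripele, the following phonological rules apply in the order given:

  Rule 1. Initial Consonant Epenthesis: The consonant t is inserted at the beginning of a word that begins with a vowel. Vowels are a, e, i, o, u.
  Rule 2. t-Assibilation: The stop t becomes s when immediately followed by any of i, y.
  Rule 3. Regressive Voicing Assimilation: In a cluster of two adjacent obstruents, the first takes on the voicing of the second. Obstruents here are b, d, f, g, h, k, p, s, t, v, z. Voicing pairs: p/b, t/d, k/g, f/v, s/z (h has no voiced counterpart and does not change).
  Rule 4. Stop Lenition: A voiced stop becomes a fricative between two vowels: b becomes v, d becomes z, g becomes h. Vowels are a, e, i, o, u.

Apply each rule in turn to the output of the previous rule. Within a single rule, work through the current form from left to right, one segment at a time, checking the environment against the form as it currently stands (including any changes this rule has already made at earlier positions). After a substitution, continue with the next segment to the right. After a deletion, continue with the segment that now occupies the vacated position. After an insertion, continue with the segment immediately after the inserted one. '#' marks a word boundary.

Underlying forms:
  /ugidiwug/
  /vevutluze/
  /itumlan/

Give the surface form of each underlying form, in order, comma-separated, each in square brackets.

[tuhiziwug], [vevutluze], [situmlan]

/ugidiwug/:
  Rule 1 Initial Consonant Epenthesis: [ugidiwug] → [tugidiwug]
  Rule 2 t-Assibilation: no change — [tugidiwug]
  Rule 3 Regressive Voicing Assimilation: no change — [tugidiwug]
  Rule 4 Stop Lenition: [tugidiwug] → [tuhiziwug]
/vevutluze/:
  Rule 1 Initial Consonant Epenthesis: no change — [vevutluze]
  Rule 2 t-Assibilation: no change — [vevutluze]
  Rule 3 Regressive Voicing Assimilation: no change — [vevutluze]
  Rule 4 Stop Lenition: no change — [vevutluze]
/itumlan/:
  Rule 1 Initial Consonant Epenthesis: [itumlan] → [titumlan]
  Rule 2 t-Assibilation: [titumlan] → [situmlan]
  Rule 3 Regressive Voicing Assimilation: no change — [situmlan]
  Rule 4 Stop Lenition: no change — [situmlan]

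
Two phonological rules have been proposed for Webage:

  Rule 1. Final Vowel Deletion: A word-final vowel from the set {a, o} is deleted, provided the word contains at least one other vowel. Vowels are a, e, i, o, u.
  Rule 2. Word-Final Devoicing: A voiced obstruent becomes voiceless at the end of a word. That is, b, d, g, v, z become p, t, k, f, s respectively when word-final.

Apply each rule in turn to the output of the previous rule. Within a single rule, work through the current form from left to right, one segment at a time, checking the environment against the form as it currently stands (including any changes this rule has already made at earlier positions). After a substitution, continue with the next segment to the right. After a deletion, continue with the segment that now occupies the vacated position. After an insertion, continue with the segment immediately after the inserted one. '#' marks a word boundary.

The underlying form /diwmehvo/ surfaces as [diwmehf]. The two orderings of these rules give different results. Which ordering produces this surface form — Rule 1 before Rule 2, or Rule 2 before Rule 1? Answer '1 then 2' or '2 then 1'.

1 then 2

Order 1 then 2:
  1 Final Vowel Deletion: [diwmehvo] → [diwmehv]
  2 Word-Final Devoicing: [diwmehv] → [diwmehf]
  result: [diwmehf]
Order 2 then 1:
  2 Word-Final Devoicing: no change — [diwmehvo]
  1 Final Vowel Deletion: [diwmehvo] → [diwmehv]
  result: [diwmehv]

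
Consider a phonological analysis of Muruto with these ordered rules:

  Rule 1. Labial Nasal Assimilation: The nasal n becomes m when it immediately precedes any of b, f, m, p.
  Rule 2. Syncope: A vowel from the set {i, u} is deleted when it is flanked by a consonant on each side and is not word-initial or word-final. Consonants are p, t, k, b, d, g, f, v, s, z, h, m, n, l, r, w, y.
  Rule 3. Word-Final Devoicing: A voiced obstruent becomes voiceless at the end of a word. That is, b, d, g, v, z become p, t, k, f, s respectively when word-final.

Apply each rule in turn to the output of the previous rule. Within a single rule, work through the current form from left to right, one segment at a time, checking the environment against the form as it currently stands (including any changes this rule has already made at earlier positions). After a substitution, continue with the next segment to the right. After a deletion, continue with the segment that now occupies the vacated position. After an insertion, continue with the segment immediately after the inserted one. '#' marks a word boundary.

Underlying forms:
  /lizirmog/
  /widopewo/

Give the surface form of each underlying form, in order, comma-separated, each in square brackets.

[lzrmok], [wdopewo]

/lizirmog/:
  Rule 1 Labial Nasal Assimilation: no change — [lizirmog]
  Rule 2 Syncope: [lizirmog] → [lzrmog]
  Rule 3 Word-Final Devoicing: [lzrmog] → [lzrmok]
/widopewo/:
  Rule 1 Labial Nasal Assimilation: no change — [widopewo]
  Rule 2 Syncope: [widopewo] → [wdopewo]
  Rule 3 Word-Final Devoicing: no change — [wdopewo]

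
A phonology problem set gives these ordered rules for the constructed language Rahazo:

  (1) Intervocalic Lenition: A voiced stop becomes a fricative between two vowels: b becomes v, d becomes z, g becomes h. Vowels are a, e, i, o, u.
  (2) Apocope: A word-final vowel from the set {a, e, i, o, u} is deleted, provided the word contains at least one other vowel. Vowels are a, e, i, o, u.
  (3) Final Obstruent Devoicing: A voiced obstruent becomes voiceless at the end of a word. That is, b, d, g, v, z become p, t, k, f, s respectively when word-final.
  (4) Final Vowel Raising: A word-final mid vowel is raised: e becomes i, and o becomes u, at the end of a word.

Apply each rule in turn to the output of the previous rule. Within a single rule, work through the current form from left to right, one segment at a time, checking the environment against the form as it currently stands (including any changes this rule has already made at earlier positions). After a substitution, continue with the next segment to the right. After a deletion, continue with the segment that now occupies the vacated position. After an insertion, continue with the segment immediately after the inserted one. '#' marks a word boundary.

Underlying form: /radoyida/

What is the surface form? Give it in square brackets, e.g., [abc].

[razoyis]

(1) Intervocalic Lenition: [radoyida] → [razoyiza]
(2) Apocope: [razoyiza] → [razoyiz]
(3) Final Obstruent Devoicing: [razoyiz] → [razoyis]
(4) Final Vowel Raising: no change — [razoyis]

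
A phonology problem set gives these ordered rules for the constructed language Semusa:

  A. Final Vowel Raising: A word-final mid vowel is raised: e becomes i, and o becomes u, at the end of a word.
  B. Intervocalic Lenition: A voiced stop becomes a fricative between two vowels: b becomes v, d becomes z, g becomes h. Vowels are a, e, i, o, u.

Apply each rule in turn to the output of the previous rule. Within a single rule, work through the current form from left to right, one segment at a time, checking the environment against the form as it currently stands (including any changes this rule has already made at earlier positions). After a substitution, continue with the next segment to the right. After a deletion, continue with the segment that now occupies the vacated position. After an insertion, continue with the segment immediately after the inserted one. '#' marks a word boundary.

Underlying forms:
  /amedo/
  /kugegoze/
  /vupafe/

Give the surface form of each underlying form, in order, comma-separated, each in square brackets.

[amezu], [kuhehozi], [vupafi]

/amedo/:
  A Final Vowel Raising: [amedo] → [amedu]
  B Intervocalic Lenition: [amedu] → [amezu]
/kugegoze/:
  A Final Vowel Raising: [kugegoze] → [kugegozi]
  B Intervocalic Lenition: [kugegozi] → [kuhehozi]
/vupafe/:
  A Final Vowel Raising: [vupafe] → [vupafi]
  B Intervocalic Lenition: no change — [vupafi]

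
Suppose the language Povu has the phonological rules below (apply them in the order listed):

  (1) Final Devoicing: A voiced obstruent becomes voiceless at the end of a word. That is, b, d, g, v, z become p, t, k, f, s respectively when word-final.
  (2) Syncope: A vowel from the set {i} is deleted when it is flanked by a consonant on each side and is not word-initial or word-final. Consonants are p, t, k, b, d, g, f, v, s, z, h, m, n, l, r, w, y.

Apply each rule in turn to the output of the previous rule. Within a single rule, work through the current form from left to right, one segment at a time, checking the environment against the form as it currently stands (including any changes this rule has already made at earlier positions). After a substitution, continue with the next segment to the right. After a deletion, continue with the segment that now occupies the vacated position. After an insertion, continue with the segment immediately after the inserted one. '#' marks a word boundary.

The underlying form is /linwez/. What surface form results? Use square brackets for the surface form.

[lnwes]

(1) Final Devoicing: [linwez] → [linwes]
(2) Syncope: [linwes] → [lnwes]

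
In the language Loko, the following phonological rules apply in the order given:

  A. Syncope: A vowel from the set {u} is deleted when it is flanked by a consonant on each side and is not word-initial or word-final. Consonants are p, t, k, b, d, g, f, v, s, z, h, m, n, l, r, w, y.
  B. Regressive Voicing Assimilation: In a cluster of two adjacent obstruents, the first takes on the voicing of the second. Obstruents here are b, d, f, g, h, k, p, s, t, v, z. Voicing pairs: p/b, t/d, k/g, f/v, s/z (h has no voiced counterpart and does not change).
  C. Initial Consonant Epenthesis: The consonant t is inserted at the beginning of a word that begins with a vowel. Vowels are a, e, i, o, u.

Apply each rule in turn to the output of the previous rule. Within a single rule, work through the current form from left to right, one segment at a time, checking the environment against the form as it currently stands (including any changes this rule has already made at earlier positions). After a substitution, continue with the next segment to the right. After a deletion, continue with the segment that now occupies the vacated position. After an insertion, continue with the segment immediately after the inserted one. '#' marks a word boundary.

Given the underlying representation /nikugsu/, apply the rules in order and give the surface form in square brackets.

[nigksu]

A Syncope: [nikugsu] → [nikgsu]
B Regressive Voicing Assimilation: [nikgsu] → [nigksu]
C Initial Consonant Epenthesis: no change — [nigksu]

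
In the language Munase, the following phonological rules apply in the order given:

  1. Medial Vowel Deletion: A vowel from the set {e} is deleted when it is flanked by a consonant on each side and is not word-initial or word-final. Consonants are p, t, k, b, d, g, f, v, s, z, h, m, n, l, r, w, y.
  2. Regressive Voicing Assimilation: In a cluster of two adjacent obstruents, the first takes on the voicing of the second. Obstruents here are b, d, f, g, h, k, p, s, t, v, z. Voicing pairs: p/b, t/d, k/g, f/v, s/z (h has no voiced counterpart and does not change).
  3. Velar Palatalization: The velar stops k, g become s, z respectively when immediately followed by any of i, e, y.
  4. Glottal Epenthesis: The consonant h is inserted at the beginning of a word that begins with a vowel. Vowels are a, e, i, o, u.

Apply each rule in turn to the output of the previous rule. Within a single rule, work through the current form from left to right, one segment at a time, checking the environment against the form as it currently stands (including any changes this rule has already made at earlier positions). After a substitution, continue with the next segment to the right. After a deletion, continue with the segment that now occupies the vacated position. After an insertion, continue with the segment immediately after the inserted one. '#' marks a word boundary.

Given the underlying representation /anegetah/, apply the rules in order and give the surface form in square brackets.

1 Medial Vowel Deletion: [anegetah] → [angtah]
2 Regressive Voicing Assimilation: [angtah] → [anktah]
3 Velar Palatalization: no change — [anktah]
4 Glottal Epenthesis: [anktah] → [hanktah]

[hanktah]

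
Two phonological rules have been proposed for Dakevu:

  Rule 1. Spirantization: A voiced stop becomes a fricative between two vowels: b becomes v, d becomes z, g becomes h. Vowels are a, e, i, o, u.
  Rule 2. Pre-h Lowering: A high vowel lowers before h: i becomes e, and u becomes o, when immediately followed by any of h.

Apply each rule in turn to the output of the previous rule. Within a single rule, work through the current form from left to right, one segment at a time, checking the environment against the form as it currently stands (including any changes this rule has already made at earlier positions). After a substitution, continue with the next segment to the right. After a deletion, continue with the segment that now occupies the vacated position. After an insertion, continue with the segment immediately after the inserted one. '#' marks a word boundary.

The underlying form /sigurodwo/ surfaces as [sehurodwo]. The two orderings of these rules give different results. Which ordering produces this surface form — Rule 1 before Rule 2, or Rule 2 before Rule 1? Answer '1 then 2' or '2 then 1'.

Order 1 then 2:
  1 Spirantization: [sigurodwo] → [sihurodwo]
  2 Pre-h Lowering: [sihurodwo] → [sehurodwo]
  result: [sehurodwo]
Order 2 then 1:
  2 Pre-h Lowering: no change — [sigurodwo]
  1 Spirantization: [sigurodwo] → [sihurodwo]
  result: [sihurodwo]

1 then 2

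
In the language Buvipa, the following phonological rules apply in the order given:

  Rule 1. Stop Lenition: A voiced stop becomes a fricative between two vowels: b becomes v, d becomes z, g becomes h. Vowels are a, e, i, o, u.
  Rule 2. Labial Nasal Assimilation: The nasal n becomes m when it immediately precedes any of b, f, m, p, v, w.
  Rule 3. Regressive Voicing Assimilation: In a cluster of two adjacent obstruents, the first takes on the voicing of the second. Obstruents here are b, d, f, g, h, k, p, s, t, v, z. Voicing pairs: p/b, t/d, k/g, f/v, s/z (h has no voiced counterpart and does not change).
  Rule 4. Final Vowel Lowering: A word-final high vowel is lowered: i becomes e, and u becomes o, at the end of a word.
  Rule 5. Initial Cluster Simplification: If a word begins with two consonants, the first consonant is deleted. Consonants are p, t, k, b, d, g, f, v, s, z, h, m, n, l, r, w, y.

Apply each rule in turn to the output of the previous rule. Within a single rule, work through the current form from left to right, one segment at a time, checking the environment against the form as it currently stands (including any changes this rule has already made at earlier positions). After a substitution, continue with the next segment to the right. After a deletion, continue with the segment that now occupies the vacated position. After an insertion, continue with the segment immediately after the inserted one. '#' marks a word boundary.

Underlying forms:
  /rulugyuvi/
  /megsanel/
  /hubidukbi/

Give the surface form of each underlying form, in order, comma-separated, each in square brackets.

[rulugyuve], [meksanel], [huvizugbe]

/rulugyuvi/:
  Rule 1 Stop Lenition: no change — [rulugyuvi]
  Rule 2 Labial Nasal Assimilation: no change — [rulugyuvi]
  Rule 3 Regressive Voicing Assimilation: no change — [rulugyuvi]
  Rule 4 Final Vowel Lowering: [rulugyuvi] → [rulugyuve]
  Rule 5 Initial Cluster Simplification: no change — [rulugyuve]
/megsanel/:
  Rule 1 Stop Lenition: no change — [megsanel]
  Rule 2 Labial Nasal Assimilation: no change — [megsanel]
  Rule 3 Regressive Voicing Assimilation: [megsanel] → [meksanel]
  Rule 4 Final Vowel Lowering: no change — [meksanel]
  Rule 5 Initial Cluster Simplification: no change — [meksanel]
/hubidukbi/:
  Rule 1 Stop Lenition: [hubidukbi] → [huvizukbi]
  Rule 2 Labial Nasal Assimilation: no change — [huvizukbi]
  Rule 3 Regressive Voicing Assimilation: [huvizukbi] → [huvizugbi]
  Rule 4 Final Vowel Lowering: [huvizugbi] → [huvizugbe]
  Rule 5 Initial Cluster Simplification: no change — [huvizugbe]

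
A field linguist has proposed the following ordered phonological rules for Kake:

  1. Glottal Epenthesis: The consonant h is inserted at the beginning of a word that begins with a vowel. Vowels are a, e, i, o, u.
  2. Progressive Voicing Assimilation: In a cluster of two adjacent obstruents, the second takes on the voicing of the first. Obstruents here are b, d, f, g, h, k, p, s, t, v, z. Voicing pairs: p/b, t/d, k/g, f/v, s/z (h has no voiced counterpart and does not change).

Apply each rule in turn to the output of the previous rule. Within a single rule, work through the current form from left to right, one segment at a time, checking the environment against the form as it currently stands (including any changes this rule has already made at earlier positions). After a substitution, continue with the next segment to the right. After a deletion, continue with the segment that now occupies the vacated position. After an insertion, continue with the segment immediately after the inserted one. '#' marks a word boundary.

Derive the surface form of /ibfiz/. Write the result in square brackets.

1 Glottal Epenthesis: [ibfiz] → [hibfiz]
2 Progressive Voicing Assimilation: [hibfiz] → [hibviz]

[hibviz]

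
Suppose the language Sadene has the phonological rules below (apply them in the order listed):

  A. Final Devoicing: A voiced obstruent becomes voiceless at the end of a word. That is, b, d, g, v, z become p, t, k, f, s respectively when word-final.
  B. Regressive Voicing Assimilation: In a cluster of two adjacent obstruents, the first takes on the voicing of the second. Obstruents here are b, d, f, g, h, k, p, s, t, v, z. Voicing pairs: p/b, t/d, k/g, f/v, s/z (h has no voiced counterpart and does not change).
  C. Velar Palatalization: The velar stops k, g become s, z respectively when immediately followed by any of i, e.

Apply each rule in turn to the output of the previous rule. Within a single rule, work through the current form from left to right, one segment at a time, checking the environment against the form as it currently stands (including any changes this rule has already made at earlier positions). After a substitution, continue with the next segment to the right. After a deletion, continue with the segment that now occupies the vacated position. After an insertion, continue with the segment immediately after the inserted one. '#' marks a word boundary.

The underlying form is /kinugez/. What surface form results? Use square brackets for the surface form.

A Final Devoicing: [kinugez] → [kinuges]
B Regressive Voicing Assimilation: no change — [kinuges]
C Velar Palatalization: [kinuges] → [sinuzes]

[sinuzes]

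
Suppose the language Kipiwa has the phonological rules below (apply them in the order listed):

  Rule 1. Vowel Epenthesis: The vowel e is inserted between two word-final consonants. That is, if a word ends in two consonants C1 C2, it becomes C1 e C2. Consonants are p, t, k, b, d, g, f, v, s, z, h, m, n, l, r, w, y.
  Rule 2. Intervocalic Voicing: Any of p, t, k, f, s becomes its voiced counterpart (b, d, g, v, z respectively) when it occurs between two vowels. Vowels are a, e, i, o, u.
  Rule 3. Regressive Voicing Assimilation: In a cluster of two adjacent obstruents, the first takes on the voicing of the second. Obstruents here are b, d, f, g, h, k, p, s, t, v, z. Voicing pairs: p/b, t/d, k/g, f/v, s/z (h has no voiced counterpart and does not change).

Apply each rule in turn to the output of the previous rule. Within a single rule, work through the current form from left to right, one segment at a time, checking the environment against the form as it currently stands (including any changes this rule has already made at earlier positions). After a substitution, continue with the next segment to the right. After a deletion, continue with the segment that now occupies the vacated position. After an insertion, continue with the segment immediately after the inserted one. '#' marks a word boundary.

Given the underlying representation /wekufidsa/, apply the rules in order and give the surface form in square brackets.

Rule 1 Vowel Epenthesis: no change — [wekufidsa]
Rule 2 Intervocalic Voicing: [wekufidsa] → [weguvidsa]
Rule 3 Regressive Voicing Assimilation: [weguvidsa] → [weguvitsa]

[weguvitsa]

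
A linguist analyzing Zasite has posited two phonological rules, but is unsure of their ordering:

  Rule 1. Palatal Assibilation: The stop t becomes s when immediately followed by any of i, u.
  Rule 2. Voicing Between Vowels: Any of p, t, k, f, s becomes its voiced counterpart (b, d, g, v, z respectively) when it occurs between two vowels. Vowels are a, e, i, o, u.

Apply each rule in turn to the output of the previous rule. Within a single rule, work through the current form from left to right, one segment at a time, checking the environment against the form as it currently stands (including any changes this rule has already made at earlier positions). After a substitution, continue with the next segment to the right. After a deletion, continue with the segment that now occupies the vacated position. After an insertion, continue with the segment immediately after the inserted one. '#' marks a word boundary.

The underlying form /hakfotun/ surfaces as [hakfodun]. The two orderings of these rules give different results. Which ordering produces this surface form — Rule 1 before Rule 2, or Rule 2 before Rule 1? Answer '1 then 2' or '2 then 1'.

Order 1 then 2:
  1 Palatal Assibilation: [hakfotun] → [hakfosun]
  2 Voicing Between Vowels: [hakfosun] → [hakfozun]
  result: [hakfozun]
Order 2 then 1:
  2 Voicing Between Vowels: [hakfotun] → [hakfodun]
  1 Palatal Assibilation: no change — [hakfodun]
  result: [hakfodun]

2 then 1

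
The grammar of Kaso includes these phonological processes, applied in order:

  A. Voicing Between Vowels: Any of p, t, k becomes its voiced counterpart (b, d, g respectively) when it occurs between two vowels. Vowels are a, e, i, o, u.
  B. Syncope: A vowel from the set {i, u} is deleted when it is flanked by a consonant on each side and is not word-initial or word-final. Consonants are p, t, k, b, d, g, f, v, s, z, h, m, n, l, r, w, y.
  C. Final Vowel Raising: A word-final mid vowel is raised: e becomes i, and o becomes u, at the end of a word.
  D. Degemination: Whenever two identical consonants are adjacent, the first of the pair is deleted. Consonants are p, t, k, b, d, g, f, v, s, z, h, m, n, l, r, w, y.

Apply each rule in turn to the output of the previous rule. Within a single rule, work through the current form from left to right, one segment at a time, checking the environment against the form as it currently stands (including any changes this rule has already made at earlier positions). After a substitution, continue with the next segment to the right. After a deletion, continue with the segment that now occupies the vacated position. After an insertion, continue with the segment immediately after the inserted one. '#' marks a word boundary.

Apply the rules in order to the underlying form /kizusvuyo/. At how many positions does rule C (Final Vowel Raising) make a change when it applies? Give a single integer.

A Voicing Between Vowels: no change — [kizusvuyo]
B Syncope: [kizusvuyo] → [kzsvyo]
C Final Vowel Raising: [kzsvyo] → [kzsvyu]
D Degemination: no change — [kzsvyu]
Rule C changed 1 position(s).

1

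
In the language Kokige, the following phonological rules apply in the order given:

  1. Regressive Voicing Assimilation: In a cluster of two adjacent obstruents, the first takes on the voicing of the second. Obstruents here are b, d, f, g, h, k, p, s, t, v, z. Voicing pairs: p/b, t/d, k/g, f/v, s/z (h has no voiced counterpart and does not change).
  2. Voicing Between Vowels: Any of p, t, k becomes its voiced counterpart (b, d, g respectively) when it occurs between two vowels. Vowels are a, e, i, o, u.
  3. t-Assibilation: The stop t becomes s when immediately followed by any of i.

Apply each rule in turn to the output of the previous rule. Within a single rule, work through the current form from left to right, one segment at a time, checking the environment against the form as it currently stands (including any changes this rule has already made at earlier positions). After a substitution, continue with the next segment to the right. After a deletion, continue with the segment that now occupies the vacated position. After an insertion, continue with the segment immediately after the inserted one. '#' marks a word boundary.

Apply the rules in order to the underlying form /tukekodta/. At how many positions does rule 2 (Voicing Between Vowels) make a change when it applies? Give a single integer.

1 Regressive Voicing Assimilation: [tukekodta] → [tukekotta]
2 Voicing Between Vowels: [tukekotta] → [tugegotta]
3 t-Assibilation: no change — [tugegotta]
Rule 2 changed 2 position(s).

2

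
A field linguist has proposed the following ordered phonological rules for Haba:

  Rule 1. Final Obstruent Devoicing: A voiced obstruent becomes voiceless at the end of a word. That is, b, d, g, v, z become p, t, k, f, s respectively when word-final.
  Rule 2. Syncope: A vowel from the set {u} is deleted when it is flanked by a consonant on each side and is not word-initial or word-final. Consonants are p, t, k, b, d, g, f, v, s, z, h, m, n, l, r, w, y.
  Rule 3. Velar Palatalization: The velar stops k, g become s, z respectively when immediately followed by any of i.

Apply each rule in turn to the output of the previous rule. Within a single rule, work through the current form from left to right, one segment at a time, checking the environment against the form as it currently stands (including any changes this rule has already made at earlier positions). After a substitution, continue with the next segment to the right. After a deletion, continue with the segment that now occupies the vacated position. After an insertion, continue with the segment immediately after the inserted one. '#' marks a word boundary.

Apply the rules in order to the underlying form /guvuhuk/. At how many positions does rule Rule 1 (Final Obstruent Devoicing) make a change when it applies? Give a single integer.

Rule 1 Final Obstruent Devoicing: no change — [guvuhuk]
Rule 2 Syncope: [guvuhuk] → [gvhk]
Rule 3 Velar Palatalization: no change — [gvhk]
Rule Rule 1 changed 0 position(s).

0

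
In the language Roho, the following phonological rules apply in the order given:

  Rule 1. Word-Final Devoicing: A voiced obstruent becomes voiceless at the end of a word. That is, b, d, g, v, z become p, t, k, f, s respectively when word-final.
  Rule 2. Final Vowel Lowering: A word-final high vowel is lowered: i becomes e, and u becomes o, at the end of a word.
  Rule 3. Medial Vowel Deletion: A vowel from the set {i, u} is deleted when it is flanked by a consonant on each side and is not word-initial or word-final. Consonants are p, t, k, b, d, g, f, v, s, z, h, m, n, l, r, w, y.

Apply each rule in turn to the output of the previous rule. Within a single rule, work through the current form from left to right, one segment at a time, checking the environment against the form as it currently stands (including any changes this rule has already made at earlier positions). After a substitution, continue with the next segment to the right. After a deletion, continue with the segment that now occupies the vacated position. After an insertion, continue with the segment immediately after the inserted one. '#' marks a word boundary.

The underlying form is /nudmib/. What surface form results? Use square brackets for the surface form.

[ndmp]

Rule 1 Word-Final Devoicing: [nudmib] → [nudmip]
Rule 2 Final Vowel Lowering: no change — [nudmip]
Rule 3 Medial Vowel Deletion: [nudmip] → [ndmp]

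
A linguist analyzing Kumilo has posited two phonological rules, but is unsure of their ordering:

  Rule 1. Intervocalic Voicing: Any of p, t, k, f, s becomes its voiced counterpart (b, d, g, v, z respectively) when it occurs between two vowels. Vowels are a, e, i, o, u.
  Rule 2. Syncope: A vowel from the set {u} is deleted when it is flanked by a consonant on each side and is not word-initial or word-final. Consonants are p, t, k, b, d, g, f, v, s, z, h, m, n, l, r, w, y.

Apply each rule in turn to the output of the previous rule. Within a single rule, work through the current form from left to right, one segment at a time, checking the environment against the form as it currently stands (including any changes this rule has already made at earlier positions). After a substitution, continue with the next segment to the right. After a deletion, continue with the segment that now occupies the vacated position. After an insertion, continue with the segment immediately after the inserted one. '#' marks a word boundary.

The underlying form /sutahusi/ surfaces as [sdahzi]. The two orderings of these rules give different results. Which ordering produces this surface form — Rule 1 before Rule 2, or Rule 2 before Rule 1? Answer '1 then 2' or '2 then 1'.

Order 1 then 2:
  1 Intervocalic Voicing: [sutahusi] → [sudahuzi]
  2 Syncope: [sudahuzi] → [sdahzi]
  result: [sdahzi]
Order 2 then 1:
  2 Syncope: [sutahusi] → [stahsi]
  1 Intervocalic Voicing: no change — [stahsi]
  result: [stahsi]

1 then 2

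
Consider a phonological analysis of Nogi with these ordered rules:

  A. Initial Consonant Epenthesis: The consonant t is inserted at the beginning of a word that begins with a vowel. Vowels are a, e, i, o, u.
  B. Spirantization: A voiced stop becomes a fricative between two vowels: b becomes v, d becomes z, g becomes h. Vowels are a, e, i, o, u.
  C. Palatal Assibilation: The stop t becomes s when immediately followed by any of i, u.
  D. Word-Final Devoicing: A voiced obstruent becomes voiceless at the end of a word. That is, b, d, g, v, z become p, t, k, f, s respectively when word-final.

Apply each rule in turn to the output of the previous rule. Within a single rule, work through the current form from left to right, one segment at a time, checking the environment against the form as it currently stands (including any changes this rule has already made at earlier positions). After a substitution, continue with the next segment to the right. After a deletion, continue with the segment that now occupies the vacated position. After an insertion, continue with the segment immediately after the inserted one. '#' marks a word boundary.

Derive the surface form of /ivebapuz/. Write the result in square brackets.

A Initial Consonant Epenthesis: [ivebapuz] → [tivebapuz]
B Spirantization: [tivebapuz] → [tivevapuz]
C Palatal Assibilation: [tivevapuz] → [sivevapuz]
D Word-Final Devoicing: [sivevapuz] → [sivevapus]

[sivevapus]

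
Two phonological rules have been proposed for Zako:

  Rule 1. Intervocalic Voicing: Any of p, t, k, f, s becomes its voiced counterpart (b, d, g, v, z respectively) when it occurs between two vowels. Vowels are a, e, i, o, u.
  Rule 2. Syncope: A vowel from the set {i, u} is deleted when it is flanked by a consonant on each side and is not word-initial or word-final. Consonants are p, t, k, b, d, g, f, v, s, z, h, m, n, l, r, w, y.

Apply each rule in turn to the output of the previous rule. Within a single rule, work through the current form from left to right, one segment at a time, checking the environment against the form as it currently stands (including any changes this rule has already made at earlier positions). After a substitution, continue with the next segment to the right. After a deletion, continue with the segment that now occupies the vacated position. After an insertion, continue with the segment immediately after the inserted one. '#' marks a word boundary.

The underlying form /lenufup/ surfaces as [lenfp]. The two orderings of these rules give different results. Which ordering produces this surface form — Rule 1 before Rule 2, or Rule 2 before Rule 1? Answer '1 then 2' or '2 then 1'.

Order 1 then 2:
  1 Intervocalic Voicing: [lenufup] → [lenuvup]
  2 Syncope: [lenuvup] → [lenvp]
  result: [lenvp]
Order 2 then 1:
  2 Syncope: [lenufup] → [lenfp]
  1 Intervocalic Voicing: no change — [lenfp]
  result: [lenfp]

2 then 1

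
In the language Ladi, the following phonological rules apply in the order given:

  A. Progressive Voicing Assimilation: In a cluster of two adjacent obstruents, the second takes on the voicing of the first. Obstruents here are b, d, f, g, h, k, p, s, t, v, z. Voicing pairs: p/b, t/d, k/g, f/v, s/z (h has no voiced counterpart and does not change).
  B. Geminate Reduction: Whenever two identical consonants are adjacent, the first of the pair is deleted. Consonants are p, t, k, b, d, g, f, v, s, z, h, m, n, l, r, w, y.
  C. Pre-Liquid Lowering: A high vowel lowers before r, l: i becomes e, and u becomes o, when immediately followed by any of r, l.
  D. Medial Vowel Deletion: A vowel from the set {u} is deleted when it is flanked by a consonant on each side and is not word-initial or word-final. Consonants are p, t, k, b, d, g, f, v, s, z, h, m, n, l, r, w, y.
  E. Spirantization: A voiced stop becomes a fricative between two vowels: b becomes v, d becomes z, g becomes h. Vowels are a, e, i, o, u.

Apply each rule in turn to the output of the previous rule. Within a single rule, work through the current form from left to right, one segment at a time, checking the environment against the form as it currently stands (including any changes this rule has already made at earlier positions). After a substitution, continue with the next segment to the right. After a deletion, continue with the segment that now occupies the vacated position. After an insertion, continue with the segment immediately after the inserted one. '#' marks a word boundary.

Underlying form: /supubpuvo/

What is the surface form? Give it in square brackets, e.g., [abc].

[spbvo]

A Progressive Voicing Assimilation: [supubpuvo] → [supubbuvo]
B Geminate Reduction: [supubbuvo] → [supubuvo]
C Pre-Liquid Lowering: no change — [supubuvo]
D Medial Vowel Deletion: [supubuvo] → [spbvo]
E Spirantization: no change — [spbvo]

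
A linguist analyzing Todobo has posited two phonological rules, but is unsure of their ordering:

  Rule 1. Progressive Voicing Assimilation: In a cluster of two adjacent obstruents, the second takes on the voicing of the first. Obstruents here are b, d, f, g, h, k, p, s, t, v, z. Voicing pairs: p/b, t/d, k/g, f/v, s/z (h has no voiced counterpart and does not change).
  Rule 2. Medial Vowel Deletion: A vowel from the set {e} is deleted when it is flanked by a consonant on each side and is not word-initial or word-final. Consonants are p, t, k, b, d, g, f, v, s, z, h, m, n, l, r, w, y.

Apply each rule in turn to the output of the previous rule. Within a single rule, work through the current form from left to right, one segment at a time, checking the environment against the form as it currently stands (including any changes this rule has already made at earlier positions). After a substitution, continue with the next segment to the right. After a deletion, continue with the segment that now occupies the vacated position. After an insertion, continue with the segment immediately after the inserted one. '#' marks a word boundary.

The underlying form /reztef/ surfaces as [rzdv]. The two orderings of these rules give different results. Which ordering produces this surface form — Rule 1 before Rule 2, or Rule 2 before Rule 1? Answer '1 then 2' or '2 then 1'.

2 then 1

Order 1 then 2:
  1 Progressive Voicing Assimilation: [reztef] → [rezdef]
  2 Medial Vowel Deletion: [rezdef] → [rzdf]
  result: [rzdf]
Order 2 then 1:
  2 Medial Vowel Deletion: [reztef] → [rztf]
  1 Progressive Voicing Assimilation: [rztf] → [rzdv]
  result: [rzdv]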